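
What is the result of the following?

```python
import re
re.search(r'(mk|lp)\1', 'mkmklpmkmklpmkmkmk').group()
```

'mkmk'

A backreference is literal: `\1` must see the identical characters the first group matched.
The match spans [0:4] → 'mkmk'.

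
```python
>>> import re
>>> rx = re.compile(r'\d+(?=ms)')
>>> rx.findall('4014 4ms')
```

Lookahead/lookbehind check context without consuming it, so the matched span excludes the asserted characters.
Walking the string: at [5:6] → '4'.
No capturing groups, so `findall` returns the 1 full match string.

['4']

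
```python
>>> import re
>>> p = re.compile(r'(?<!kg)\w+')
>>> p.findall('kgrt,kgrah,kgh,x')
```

['kgrt', 'kgrah', 'kgh', 'x']

The negative lookahead/lookbehind blocks any match where the forbidden context is present.
`findall` yields the raw match text (4 of them) because the pattern has no groups.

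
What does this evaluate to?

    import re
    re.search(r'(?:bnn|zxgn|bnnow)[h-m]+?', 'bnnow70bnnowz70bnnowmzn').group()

`search` walks the string left to right and returns the first match it finds.
The match spans [15:21] → 'bnnowm'.

'bnnowm'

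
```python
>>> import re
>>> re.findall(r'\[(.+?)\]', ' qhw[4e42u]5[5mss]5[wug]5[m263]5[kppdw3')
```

['4e42u', '5mss', 'wug', 'm263']

A `+?`/`*?`/`{m,n}?` starts at its minimum and grows only as far as needed for what follows to match.
Walking the string: at [4:11] match '[4e42u]', group 1 = '4e42u'; at [12:18] match '[5mss]', group 1 = '5mss'; at [19:24] match '[wug]', group 1 = 'wug'; at [25:31] match '[m263]', group 1 = 'm263'.
One capturing group, so `findall` returns just the captured substring from each match — 4 in all.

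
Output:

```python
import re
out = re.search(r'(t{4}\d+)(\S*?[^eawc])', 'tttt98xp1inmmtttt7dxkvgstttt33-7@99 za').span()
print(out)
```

Pattern: exactly 4 of the literal 't', then one or more of a digit (captured); then zero or more of a non-whitespace character (lazy), then any character except [eawc] (captured).
Because the quantifier is non-greedy, it stops expanding at the earliest point where the rest of the pattern can succeed.
`search` walks the string left to right and returns the first match it finds.
The match spans [0:7] → 'tttt98x'.
Captured: group 1 = 'tttt98', group 2 = 'x'.

(0, 7)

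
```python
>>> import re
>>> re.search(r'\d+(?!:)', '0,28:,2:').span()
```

A negative assertion filters positions out without eating any characters.
The match spans [0:1] → '0'.

(0, 1)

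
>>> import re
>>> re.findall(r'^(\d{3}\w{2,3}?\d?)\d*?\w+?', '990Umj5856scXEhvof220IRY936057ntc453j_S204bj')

['990Um']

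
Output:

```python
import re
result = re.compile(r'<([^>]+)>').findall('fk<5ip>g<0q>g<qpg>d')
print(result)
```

['5ip', '0q', 'qpg']

Scanning left to right: at [2:7] match '<5ip>', group 1 = '5ip'; at [8:12] match '<0q>', group 1 = '0q'; at [13:18] match '<qpg>', group 1 = 'qpg'.
Because there's exactly one group, `findall` drops the full match and keeps group 1 from each hit.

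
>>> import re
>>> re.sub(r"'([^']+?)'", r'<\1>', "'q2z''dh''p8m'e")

The replacement refers to a captured group, so each match is rewritten using its own captured text.

'<q2z><dh><p8m>e'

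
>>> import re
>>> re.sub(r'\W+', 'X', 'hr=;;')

'hrX'

This matches one or more of a non-word character.
Matches: at [2:5] → '=;;'.
`sub` substitutes 'X' at each match site.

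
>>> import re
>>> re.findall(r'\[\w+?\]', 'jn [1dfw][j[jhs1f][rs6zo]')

['[1dfw]', '[jhs1f]', '[rs6zo]']

No capturing groups, so `findall` returns the 3 full match strings.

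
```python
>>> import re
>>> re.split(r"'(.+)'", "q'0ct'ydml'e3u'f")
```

Matches to split on: at [1:15] → "'0ct'ydml'e3u'".
`re.split` interleaves the captured-group text with the surrounding fragments.

['q', "0ct'ydml'e3u", 'f']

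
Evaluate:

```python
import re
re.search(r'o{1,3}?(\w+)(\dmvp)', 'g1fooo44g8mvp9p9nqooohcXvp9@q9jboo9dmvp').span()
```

The match spans [3:13] → 'ooo44g8mvp'.

(3, 13)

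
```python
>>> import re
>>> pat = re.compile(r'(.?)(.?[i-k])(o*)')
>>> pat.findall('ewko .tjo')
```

[('e', 'wk', 'o'), ('.', 'tj', 'o')]

Pattern: optionally any character (captured); then optionally any character, then a character in [i-k] (captured); then zero or more of a literal 'o' (captured).
With 3 capturing groups, `findall` returns a 3-tuple per match.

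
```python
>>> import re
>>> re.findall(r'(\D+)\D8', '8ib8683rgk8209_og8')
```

Pattern: one or more of a non-digit (captured); then a non-digit; then a literal '8'.
Scanning left to right: at [1:4] match 'ib8', group 1 = 'i'; at [7:11] match 'rgk8', group 1 = 'rg'; at [14:18] match '_og8', group 1 = '_o'.
One capturing group, so `findall` returns just the captured substring from each match — 3 in all.

['i', 'rg', '_o']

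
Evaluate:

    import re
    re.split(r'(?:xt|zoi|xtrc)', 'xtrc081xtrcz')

['', 'rc081', 'rcz']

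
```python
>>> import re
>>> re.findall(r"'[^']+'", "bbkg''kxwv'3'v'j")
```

With no groups in the pattern, `findall` gives back each whole match — 2 here.

["'kxwv'", "'v'"]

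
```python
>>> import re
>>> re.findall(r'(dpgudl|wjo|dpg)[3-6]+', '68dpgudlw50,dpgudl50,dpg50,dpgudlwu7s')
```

Because there's exactly one group, `findall` drops the full match and keeps group 1 from each hit.

['dpgudl', 'dpg']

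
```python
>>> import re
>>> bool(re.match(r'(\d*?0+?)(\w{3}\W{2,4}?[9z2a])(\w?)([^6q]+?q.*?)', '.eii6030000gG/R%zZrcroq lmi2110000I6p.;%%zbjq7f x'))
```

This matches zero or more of a digit (lazy), then one or more of the literal '0' (lazy) (captured); then exactly 3 of a word character, then 2 to 4 of a non-word character (lazy), then one of [9z2a] (captured); then optionally a word character (captured); then one or more of any character except [6q] (lazy), then a literal 'q', then zero or more of any character (lazy) (captured).
`match` is anchored at position 0; if the pattern doesn't fit there, it returns None.
Here the string doesn't start with a match, so the call returns None, and `bool(None)` is False.

False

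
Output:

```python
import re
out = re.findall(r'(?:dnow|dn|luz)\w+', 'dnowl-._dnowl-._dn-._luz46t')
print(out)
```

['dnowl', 'dnowl', 'luz46t']

With no groups in the pattern, `findall` gives back each whole match — 3 here.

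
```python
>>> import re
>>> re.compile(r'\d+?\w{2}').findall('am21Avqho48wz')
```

['21A', '48w']

The `?` after the quantifier makes it lazy — it takes as little as possible before letting the rest of the pattern try.
No capturing groups, so `findall` returns the 2 full match strings.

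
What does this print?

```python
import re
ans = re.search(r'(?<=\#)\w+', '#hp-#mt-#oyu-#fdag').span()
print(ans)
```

(1, 3)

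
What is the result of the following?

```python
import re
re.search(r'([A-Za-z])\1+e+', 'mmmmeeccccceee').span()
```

(0, 6)

The backreference `\1` re-matches whatever the first group consumed, character for character.
`search` walks the string left to right and returns the first match it finds.
The match spans [0:6] → 'mmmmee'.
Captured: group 1 = 'm'.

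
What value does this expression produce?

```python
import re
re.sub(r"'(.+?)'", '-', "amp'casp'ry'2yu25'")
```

'amp-ry-'

`sub` substitutes '-' at each match site.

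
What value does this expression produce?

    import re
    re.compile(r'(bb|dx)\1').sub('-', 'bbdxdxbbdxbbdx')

'bb-bbdxbbdx'

`\1` is not a pattern — it's the concrete string captured by group 1, re-applied verbatim.
Each match is replaced by '-'.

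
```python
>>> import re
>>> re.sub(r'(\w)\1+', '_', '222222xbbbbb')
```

'_x_'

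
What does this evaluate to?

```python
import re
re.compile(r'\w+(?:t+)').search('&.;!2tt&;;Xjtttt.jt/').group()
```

'2tt'

This matches one or more of a word character; then one or more of a literal 't' (non-capturing group).
`re.search` scans for the first position where the pattern succeeds.
The match spans [4:7] → '2tt'.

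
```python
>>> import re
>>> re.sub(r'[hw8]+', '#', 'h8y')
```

Each match is replaced by '#'.

'#y'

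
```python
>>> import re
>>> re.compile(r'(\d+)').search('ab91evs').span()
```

The match spans [2:4] → '91'.

(2, 4)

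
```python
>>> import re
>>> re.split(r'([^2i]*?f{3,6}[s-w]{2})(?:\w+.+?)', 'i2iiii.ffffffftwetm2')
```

This matches zero or more of any character except [2i] (lazy), then 3 to 6 of a literal 'f', then exactly 2 of a character in [s-w] (captured); then one or more of a word character, then one or more of any character (lazy) (non-capturing group).
Matches to split on: at [6:20] → '.ffffffftwetm2'.
The group in the pattern means `split` returns the separators' captures alongside the pieces.

['i2iiii', '.ffffffftw', '']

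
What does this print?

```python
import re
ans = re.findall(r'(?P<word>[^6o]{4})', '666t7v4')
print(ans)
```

['t7v4']

This matches exactly 4 of any character except [6o] (captured as 'word').
Matches: at [3:7] match 't7v4', group 1 = 't7v4'.
One capturing group, so `findall` returns just the captured substring from the one match — 1 in all.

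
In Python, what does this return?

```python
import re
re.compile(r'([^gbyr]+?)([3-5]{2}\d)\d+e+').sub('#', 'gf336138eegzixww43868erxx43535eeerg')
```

'g#g#r#rg'

This matches one or more of any character except [gbyr] (lazy) (captured); then exactly 2 of a character in [3-5], then a digit (captured); then one or more of a digit, then one or more of the literal 'e'.
Matches: at [1:10] → 'f336138ee'; at [11:22] → 'zixww43868e'; at [23:33] → 'xx43535eee'.
Each match is replaced by '#'.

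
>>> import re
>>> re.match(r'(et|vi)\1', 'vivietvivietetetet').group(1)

'vi'

A backreference is literal: `\1` must see the identical characters the first group matched.
`re.match` won't scan ahead — the pattern has to work from the very first character.
The match spans [0:4] → 'vivi'.
Captured: group 1 = 'vi'.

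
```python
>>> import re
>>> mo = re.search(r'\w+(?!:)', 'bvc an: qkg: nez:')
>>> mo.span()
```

(0, 3)

`(?!…)`/`(?<!…)` only lets a position through if the neighbouring text does NOT match; no characters are consumed.
The match spans [0:3] → 'bvc'.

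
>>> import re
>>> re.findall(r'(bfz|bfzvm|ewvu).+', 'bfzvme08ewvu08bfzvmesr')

Branches in `(...|...)` are attempted left-to-right; the first branch that allows the whole pattern to succeed is taken.
Walking the string: at [0:22] match 'bfzvme08ewvu08bfzvmesr', group 1 = 'bfz'.
`findall` collects group 1 from the one match (1 total).

['bfz']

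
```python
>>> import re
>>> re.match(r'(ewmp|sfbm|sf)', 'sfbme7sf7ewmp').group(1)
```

'sfbm'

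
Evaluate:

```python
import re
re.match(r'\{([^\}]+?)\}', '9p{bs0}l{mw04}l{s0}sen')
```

None

`re.match` won't scan ahead — the pattern has to work from the very first character.
Here position 0 doesn't satisfy it, so the call returns None.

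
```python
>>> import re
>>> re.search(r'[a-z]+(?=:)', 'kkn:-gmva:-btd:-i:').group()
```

Because the assertion is zero-width, the text it checks is not consumed and won't appear in the result.
The match spans [0:3] → 'kkn'.

'kkn'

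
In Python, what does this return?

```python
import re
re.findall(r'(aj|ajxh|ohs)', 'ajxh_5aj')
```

The regex engine tests alternatives in the order written; an earlier branch that matches wins even if a later one would match more.
Walking the string: at [0:2] match 'aj', group 1 = 'aj'; at [6:8] match 'aj', group 1 = 'aj'.
Because there's exactly one group, `findall` drops the full match and keeps group 1 from each hit.

['aj', 'aj']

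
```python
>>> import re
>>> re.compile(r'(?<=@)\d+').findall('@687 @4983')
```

Lookahead/lookbehind check context without consuming it, so the matched span excludes the asserted characters.
Walking the string: at [1:4] → '687'; at [6:10] → '4983'.
With no groups in the pattern, `findall` gives back each whole match — 2 here.

['687', '4983']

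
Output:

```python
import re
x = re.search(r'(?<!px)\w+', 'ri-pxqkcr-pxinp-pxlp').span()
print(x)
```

(0, 2)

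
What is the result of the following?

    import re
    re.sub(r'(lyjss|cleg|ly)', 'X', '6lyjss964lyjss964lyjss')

Branches in `(...|...)` are attempted left-to-right; the first branch that allows the whole pattern to succeed is taken.
Each match is replaced by 'X'.

'6X964X964X'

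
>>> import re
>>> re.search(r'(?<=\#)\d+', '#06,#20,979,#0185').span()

The lookaround is zero-width — it requires the adjacent text to match without consuming it, so the asserted text isn't part of the match.
`re.search` scans for the first position where the pattern succeeds.
The match spans [1:3] → '06'.

(1, 3)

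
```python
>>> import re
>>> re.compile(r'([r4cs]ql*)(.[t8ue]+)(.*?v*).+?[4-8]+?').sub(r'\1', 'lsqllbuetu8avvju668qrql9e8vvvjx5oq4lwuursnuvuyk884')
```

'lsqll68qrqloq4lwuursnuvuyk884'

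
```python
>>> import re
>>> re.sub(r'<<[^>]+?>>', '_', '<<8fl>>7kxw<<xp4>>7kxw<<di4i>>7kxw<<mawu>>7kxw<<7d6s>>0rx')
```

'_7kxw_7kxw_7kxw_7kxw_0rx'

`sub` substitutes '_' at each match site.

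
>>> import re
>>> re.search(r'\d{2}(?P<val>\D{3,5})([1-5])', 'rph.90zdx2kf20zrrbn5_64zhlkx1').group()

Pattern: exactly 2 of a digit; then 3 to 5 of a non-digit (captured as 'val'); then a character in [1-5] (captured).
Unlike `match`, `search` isn't anchored — it looks for the pattern anywhere in the string.
The match spans [4:10] → '90zdx2'.
Captured: group 1 = 'zdx', group 2 = '2'.

'90zdx2'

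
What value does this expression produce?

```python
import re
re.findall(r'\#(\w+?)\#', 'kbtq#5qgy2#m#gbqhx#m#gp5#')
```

Matches: at [4:11] match '#5qgy2#', group 1 = '5qgy2'; at [12:19] match '#gbqhx#', group 1 = 'gbqhx'; at [20:25] match '#gp5#', group 1 = 'gp5'.
`findall` collects group 1 from each match (3 total).

['5qgy2', 'gbqhx', 'gp5']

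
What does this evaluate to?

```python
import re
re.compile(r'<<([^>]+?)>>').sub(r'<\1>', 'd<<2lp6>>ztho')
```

Each match is replaced using the text its own group 1 captured.

'd<2lp6>ztho'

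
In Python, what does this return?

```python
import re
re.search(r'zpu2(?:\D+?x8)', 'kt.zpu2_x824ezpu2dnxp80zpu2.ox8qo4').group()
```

'zpu2_x8'

The pattern matches the literal 'zp', then the literal 'u2'; then one or more of a non-digit (lazy), then the literal 'x8' (non-capturing group).
Unlike `match`, `search` isn't anchored — it looks for the pattern anywhere in the string.
The match spans [3:10] → 'zpu2_x8'.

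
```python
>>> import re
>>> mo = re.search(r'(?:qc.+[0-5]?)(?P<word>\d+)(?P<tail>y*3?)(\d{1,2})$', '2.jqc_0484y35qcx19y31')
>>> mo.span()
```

This matches the literal 'qc', then one or more of any character, then optionally a character in [0-5] (non-capturing group); then one or more of a digit (captured as 'word'); then zero or more of the literal 'y', then optionally the literal '3' (captured as 'tail'); then 1 to 2 of a digit (captured); then anchored at the end.
Unlike `match`, `search` isn't anchored — it looks for the pattern anywhere in the string.
The match spans [3:21] → 'qc_0484y35qcx19y31'.
Captured: group 1 = '3', group 2 = '', group 3 = '1'.

(3, 21)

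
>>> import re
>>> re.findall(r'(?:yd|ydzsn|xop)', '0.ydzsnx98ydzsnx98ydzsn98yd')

['yd', 'yd', 'yd', 'yd']

`|` is ordered: at each position the engine commits to the first alternative that works.
Matches: at [2:4] → 'yd'; at [10:12] → 'yd'; at [18:20] → 'yd'; at [25:27] → 'yd'.
Since nothing is captured, `findall` lists the 4 matched substrings directly.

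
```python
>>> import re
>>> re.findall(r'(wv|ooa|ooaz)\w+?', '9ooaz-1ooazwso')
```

['ooa', 'ooa']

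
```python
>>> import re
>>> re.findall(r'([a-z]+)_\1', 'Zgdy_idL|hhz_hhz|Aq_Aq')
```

['hhz']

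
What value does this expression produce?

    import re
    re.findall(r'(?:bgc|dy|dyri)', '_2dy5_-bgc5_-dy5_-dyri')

['dy', 'bgc', 'dy', 'dy']

Alternation tries branches left to right and keeps the first one that lets the overall match succeed at that position.
Scanning left to right: at [2:4] → 'dy'; at [7:10] → 'bgc'; at [13:15] → 'dy'; at [18:20] → 'dy'.
With no groups in the pattern, `findall` gives back each whole match — 4 here.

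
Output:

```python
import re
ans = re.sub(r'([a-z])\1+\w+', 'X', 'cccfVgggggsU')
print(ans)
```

X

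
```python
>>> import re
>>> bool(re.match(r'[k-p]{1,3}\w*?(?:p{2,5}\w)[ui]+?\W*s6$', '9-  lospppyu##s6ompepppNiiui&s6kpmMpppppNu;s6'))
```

False

Pattern: 1 to 3 of a character in [k-p], then zero or more of a word character (lazy); then 2 to 5 of the literal 'p', then a word character (non-capturing group); then one or more of one of [ui] (lazy), then zero or more of a non-word character, then the literal 's6'; then anchored at the end.
`re.match` only tries the pattern at the start of the string.
Here the pattern fails at index 0, so the call returns None, and `bool(None)` is False.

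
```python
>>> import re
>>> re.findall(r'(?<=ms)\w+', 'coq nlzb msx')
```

['x']

Because the assertion is zero-width, the text it checks is not consumed and won't appear in the result.
Walking the string: at [11:12] → 'x'.
Since nothing is captured, `findall` lists the 1 matched substring directly.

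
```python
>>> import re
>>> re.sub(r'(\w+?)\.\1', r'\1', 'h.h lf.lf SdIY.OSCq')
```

'h lf SdIY.OSCq'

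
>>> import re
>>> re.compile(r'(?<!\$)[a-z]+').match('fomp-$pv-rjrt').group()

`re.match` won't scan ahead — the pattern has to work from the very first character.
The match spans [0:4] → 'fomp'.

'fomp'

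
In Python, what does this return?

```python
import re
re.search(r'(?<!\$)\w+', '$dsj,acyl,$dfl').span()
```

(2, 4)

The negative lookahead/lookbehind blocks any match where the forbidden context is present.
`re.search` scans for the first position where the pattern succeeds.
The match spans [2:4] → 'sj'.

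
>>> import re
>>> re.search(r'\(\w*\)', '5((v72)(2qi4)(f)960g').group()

Unlike `match`, `search` isn't anchored — it looks for the pattern anywhere in the string.
The match spans [2:7] → '(v72)'.

'(v72)'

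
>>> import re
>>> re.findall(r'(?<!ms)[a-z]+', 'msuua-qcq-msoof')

['msuua', 'qcq', 'msoof']

Because the assertion is negative and zero-width, positions next to the forbidden text are skipped.
Matches: at [0:5] → 'msuua'; at [6:9] → 'qcq'; at [10:15] → 'msoof'.
No capturing groups, so `findall` returns the 3 full match strings.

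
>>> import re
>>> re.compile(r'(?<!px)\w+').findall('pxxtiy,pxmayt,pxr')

['pxxtiy', 'pxmayt', 'pxr']

The negative lookaround is zero-width — it rules out positions where the adjacent text would match, without consuming anything.
No capturing groups, so `findall` returns the 3 full match strings.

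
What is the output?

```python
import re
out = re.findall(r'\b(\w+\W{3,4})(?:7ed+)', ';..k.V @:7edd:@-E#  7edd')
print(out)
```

Pattern: a word boundary (`\b`, zero-width); then one or more of a word character, then 3 to 4 of a non-word character (captured); then the literal '7e', then one or more of the literal 'd' (non-capturing group).
Scanning left to right: at [5:13] match 'V @:7edd', group 1 = 'V @:'; at [16:24] match 'E#  7edd', group 1 = 'E#  '.
Because there's exactly one group, `findall` drops the full match and keeps group 1 from each hit.

['V @:', 'E#  ']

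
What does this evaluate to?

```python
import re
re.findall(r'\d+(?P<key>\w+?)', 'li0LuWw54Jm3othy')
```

['L', 'J', 'o']

A `+?`/`*?`/`{m,n}?` starts at its minimum and grows only as far as needed for what follows to match.
With a single group, `findall` returns only what that group captured — 3 items.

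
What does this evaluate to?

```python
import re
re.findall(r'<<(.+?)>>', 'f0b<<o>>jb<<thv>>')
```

['o', 'thv']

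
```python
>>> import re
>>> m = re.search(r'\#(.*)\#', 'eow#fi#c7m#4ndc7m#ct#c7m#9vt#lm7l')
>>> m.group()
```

'#fi#c7m#4ndc7m#ct#c7m#9vt#'

`re.search` scans for the first position where the pattern succeeds.
The match spans [3:29] → '#fi#c7m#4ndc7m#ct#c7m#9vt#'.
Captured: group 1 = 'fi#c7m#4ndc7m#ct#c7m#9vt'.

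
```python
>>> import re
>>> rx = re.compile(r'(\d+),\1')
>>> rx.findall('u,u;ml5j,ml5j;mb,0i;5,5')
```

`\1` is not a pattern — it's the concrete string captured by group 1, re-applied verbatim.
Because there's exactly one group, `findall` drops the full match and keeps group 1 from the one hit.

['5']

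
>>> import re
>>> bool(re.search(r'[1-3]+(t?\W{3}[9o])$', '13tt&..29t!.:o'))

False

Here the pattern never matches, so the call returns None, and `bool(None)` is False.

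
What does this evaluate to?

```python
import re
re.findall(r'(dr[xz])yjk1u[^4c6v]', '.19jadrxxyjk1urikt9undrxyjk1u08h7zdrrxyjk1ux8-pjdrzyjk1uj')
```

Pattern: the literal 'dr', then one of [xz] (captured); then the literal 'yjk', then the literal '1u', then any character except [4c6v].
Scanning left to right: at [21:30] match 'drxyjk1u0', group 1 = 'drx'; at [48:57] match 'drzyjk1uj', group 1 = 'drz'.
With a single group, `findall` returns only what that group captured — 2 items.

['drx', 'drz']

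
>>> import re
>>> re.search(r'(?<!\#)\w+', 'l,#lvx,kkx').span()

Because the assertion is negative and zero-width, positions next to the forbidden text are skipped.
`search` walks the string left to right and returns the first match it finds.
The match spans [0:1] → 'l'.

(0, 1)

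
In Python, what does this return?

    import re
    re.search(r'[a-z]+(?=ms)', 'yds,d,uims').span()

(6, 8)

The `(?=…)`/`(?<=…)` assertion just peeks at neighbouring text; it doesn't advance the match position.
`search` walks the string left to right and returns the first match it finds.
The match spans [6:8] → 'ui'.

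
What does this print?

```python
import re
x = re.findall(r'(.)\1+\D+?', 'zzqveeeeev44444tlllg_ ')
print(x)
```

['z', 'e', '4', 'l']

After group 1 captures some text, `\1` only succeeds where that same text appears again.
Matches: at [0:3] match 'zzq', group 1 = 'z'; at [4:10] match 'eeeeev', group 1 = 'e'; at [10:16] match '44444t', group 1 = '4'; at [16:20] match 'lllg', group 1 = 'l'.
`findall` collects group 1 from each match (4 total).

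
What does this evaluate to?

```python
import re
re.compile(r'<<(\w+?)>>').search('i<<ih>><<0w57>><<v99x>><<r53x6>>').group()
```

`re.search` tries every starting position until one works.
The match spans [1:7] → '<<ih>>'.
Captured: group 1 = 'ih'.

'<<ih>>'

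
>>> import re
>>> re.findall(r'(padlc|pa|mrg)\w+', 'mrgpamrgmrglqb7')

Walking the string: at [0:15] match 'mrgpamrgmrglqb7', group 1 = 'mrg'.
With a single group, `findall` returns only what that group captured — 1 item.

['mrg']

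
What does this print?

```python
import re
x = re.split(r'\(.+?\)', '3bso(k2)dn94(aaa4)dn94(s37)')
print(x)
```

['3bso', 'dn94', 'dn94', '']

Because the quantifier is non-greedy, it stops expanding at the earliest point where the rest of the pattern can succeed.
Matches to split on: at [4:8] → '(k2)'; at [12:18] → '(aaa4)'; at [22:27] → '(s37)'.
Splitting on the pattern gives 4 pieces.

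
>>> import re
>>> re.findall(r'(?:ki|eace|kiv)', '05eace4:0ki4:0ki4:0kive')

['eace', 'ki', 'ki', 'ki']

Alternation tries branches left to right and keeps the first one that lets the overall match succeed at that position.
Walking the string: at [2:6] → 'eace'; at [9:11] → 'ki'; at [14:16] → 'ki'; at [19:21] → 'ki'.
No capturing groups, so `findall` returns the 4 full match strings.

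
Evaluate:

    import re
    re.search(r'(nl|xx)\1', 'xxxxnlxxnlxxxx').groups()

('xx',)

The match spans [0:4] → 'xxxx'.
Captured: group 1 = 'xx'.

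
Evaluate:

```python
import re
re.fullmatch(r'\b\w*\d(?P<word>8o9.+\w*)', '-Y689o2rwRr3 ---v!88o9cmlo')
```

The pattern matches a word boundary (`\b`, zero-width); then zero or more of a word character, then a digit; then the literal '8o9', then one or more of any character, then zero or more of a word character (captured as 'word').
`fullmatch` succeeds only if the pattern covers the string from start to end.
Here there's no way to consume every character, so the call returns None.

None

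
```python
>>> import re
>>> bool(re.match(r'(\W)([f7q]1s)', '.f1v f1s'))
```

The pattern matches a non-word character (captured); then one of [f7q], then the literal '1s' (captured).
`re.match` won't scan ahead — the pattern has to work from the very first character.
Here the string doesn't start with a match, so the call returns None, and `bool(None)` is False.

False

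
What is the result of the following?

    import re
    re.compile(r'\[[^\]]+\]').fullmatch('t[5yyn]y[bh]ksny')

None

`re.fullmatch` is like wrapping the pattern in `^…$` (in single-line mode).
Here the string isn't matched end-to-end, so the call returns None.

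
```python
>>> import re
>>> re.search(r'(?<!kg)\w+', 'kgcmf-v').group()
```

'kgcmf'

A negative assertion filters positions out without eating any characters.
The match spans [0:5] → 'kgcmf'.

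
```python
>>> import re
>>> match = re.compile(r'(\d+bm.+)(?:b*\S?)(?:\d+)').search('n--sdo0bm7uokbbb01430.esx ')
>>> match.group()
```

'0bm7uokbbb01430'

The pattern matches one or more of a digit, then the literal 'bm', then one or more of any character (captured); then zero or more of a literal 'b', then optionally a non-whitespace character (non-capturing group); then one or more of a digit (non-capturing group).
The match spans [6:21] → '0bm7uokbbb01430'.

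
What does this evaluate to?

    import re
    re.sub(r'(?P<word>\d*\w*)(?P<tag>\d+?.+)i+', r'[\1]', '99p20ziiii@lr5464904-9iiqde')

The pattern matches zero or more of a digit, then zero or more of a word character (captured as 'word'); then one or more of a digit (lazy), then one or more of any character (captured as 'tag'); then one or more of a literal 'i'.
Matches: at [0:24] → '99p20ziiii@lr5464904-9ii'.
The replacement refers to a captured group, so each match is rewritten using its own captured text.

'[99p2]qde'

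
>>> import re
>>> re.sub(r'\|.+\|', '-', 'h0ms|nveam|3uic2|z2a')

Each match is replaced by '-'.

'h0ms-z2a'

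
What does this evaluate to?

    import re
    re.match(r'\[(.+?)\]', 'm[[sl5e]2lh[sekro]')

None

`re.match` won't scan ahead — the pattern has to work from the very first character.
Here the string doesn't start with a match, so the call returns None.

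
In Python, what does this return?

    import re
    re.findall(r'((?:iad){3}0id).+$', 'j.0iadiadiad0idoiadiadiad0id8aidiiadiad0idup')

['iadiadiad0id']

`findall` collects group 1 from the one match (1 total).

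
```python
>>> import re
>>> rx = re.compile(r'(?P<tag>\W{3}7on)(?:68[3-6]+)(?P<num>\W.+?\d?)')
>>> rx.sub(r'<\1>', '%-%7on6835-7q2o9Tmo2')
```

'<%-%7on>q2o9Tmo2'

The pattern matches exactly 3 of a non-word character, then the literal '7on' (captured as 'tag'); then the literal '68', then one or more of a character in [3-6] (non-capturing group); then a non-word character, then one or more of any character (lazy), then optionally a digit (captured as 'num').
Each match is replaced using the text its own group 1 captured.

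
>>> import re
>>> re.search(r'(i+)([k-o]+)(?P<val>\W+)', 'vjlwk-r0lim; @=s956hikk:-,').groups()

('i', 'm', '; @=')

The match spans [9:15] → 'im; @='.
Captured: group 1 = 'i', group 2 = 'm', group 3 = '; @='.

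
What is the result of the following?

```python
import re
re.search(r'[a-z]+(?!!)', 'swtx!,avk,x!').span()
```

(0, 3)

The negative lookaround is zero-width — it rules out positions where the adjacent text would match, without consuming anything.
The match spans [0:3] → 'swt'.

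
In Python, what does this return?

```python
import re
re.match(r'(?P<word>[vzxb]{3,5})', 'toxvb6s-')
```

None

This matches 3 to 5 of one of [vzxb] (captured as 'word').
`re.match` won't scan ahead — the pattern has to work from the very first character.
Here position 0 doesn't satisfy it, so the call returns None.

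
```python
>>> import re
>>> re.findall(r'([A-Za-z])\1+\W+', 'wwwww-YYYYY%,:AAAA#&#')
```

['w', 'Y', 'A']

After group 1 captures some text, `\1` only succeeds where that same text appears again.
Matches: at [0:6] match 'wwwww-', group 1 = 'w'; at [6:14] match 'YYYYY%,:', group 1 = 'Y'; at [14:21] match 'AAAA#&#', group 1 = 'A'.
With a single group, `findall` returns only what that group captured — 3 items.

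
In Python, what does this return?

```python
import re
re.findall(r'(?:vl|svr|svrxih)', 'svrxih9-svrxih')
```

Alternation tries branches left to right and keeps the first one that lets the overall match succeed at that position.
No capturing groups, so `findall` returns the 2 full match strings.

['svr', 'svr']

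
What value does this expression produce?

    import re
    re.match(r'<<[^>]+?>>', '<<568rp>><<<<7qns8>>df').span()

(0, 9)

With `match`, the pattern is implicitly anchored at the beginning.
The match spans [0:9] → '<<568rp>>'.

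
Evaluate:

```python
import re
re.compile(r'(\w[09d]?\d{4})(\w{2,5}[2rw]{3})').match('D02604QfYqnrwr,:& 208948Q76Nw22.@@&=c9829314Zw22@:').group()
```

'D02604QfYqnrwr'

`re.match` won't scan ahead — the pattern has to work from the very first character.
The match spans [0:14] → 'D02604QfYqnrwr'.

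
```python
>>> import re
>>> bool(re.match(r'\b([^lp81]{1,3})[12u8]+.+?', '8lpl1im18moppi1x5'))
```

False

This matches a word boundary (`\b`, zero-width); then 1 to 3 of any character except [lp81] (captured); then one or more of one of [12u8]; then one or more of any character (lazy).
`match` is anchored at position 0; if the pattern doesn't fit there, it returns None.
Here position 0 doesn't satisfy it, so the call returns None, and `bool(None)` is False.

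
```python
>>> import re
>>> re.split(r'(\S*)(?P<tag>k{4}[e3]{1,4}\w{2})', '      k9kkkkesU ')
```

With a capturing group present, the delimiter's captured portion is kept in the result list.

['      ', 'k9', 'kkkkesU', ' ']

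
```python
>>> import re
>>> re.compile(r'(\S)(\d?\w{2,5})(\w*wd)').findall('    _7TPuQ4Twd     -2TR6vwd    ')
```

Multiple groups make `findall` return tuples — one 3-tuple for each match.

[('_', '7TPuQ4', 'Twd'), ('-', '2TR6v', 'wd')]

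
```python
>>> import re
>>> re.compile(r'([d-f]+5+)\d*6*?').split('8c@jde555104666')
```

['8c@j', 'de555', '']

Pattern: one or more of a character in [d-f], then one or more of a literal '5' (captured); then zero or more of a digit, then zero or more of the literal '6' (lazy).
Matches to split on: at [4:15] → 'de555104666'.
With a capturing group present, the delimiter's captured portion is kept in the result list.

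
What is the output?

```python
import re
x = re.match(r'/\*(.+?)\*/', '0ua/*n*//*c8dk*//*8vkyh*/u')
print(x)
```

None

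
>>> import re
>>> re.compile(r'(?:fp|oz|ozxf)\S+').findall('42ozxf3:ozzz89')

['ozxf3:ozzz89']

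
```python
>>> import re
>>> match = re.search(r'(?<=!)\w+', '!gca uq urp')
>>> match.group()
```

'gca'

The positive lookaround only admits positions where the adjacent text matches; those characters stay outside the span.
`re.search` scans for the first position where the pattern succeeds.
The match spans [1:4] → 'gca'.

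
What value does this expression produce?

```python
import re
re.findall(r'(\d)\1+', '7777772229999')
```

After group 1 captures some text, `\1` only succeeds where that same text appears again.
One capturing group, so `findall` returns just the captured substring from each match — 3 in all.

['7', '2', '9']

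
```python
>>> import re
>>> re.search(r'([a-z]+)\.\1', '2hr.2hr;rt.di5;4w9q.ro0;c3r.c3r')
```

`\1` has to match the exact text group 1 already captured.
Here no position works, so the call returns None.

None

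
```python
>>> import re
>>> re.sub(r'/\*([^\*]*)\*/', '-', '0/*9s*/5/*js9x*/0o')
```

Matches: at [1:7] → '/*9s*/'; at [8:16] → '/*js9x*/'.
`sub` substitutes '-' at each match site.

'0-5-0o'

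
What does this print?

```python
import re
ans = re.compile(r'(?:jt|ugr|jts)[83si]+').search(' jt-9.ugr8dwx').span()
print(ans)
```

(6, 10)

`re.search` scans for the first position where the pattern succeeds.
The match spans [6:10] → 'ugr8'.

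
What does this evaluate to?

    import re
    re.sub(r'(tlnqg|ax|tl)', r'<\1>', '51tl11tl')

Matches: at [2:4] → 'tl'; at [6:8] → 'tl'.
Each match is replaced using the text its own group 1 captured.

'51<tl>11<tl>'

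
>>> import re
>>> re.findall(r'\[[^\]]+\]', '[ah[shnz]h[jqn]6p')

['[ah[shnz]', '[jqn]']

No capturing groups, so `findall` returns the 2 full match strings.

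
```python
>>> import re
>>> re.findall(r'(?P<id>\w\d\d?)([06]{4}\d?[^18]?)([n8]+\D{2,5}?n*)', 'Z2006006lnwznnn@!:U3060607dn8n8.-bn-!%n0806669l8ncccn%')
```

[('Z20', '06006l', 'nwznnn'), ('U30', '60607d', 'n8n8.-'), ('n08', '06669l', '8ncc')]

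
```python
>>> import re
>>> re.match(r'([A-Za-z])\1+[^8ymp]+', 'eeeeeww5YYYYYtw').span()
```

`re.match` won't scan ahead — the pattern has to work from the very first character.
The match spans [0:15] → 'eeeeeww5YYYYYtw'.

(0, 15)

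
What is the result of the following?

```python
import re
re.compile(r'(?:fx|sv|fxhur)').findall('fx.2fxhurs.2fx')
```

`|` is ordered: at each position the engine commits to the first alternative that works.
Walking the string: at [0:2] → 'fx'; at [4:6] → 'fx'; at [12:14] → 'fx'.
Since nothing is captured, `findall` lists the 3 matched substrings directly.

['fx', 'fx', 'fx']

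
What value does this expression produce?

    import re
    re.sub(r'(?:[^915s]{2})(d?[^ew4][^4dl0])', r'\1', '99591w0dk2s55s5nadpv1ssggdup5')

Pattern: exactly 2 of any character except [915s] (non-capturing group); then optionally a literal 'd', then any character except [ew4], then any character except [4dl0] (captured).
`\1` in the replacement pulls in group 1's text for each match.

'99591dk2s55s5dpv1ssdup5'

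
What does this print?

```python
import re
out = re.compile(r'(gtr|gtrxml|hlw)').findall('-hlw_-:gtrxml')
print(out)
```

['hlw', 'gtr']

Alternation isn't longest-match — the leftmost alternative that fits at this position is chosen.
Walking the string: at [1:4] match 'hlw', group 1 = 'hlw'; at [7:10] match 'gtr', group 1 = 'gtr'.
Because there's exactly one group, `findall` drops the full match and keeps group 1 from each hit.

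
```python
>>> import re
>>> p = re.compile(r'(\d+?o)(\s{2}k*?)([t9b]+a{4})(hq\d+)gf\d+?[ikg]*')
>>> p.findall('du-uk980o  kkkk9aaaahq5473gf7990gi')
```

The pattern matches one or more of a digit (lazy), then the literal 'o' (captured); then exactly 2 of whitespace, then zero or more of a literal 'k' (lazy) (captured); then one or more of one of [t9b], then exactly 4 of a literal 'a' (captured); then the literal 'hq', then one or more of a digit (captured); then the literal 'gf', then one or more of a digit (lazy), then zero or more of one of [ikg].
Scanning left to right: at [5:29] match '980o  kkkk9aaaahq5473gf7', groups = ('980o', '  kkkk', '9aaaa', 'hq5473').
Multiple groups make `findall` return tuples — one 4-tuple for the one match.

[('980o', '  kkkk', '9aaaa', 'hq5473')]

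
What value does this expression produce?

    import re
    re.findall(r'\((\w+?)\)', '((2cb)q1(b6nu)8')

Matches: at [1:6] match '(2cb)', group 1 = '2cb'; at [8:14] match '(b6nu)', group 1 = 'b6nu'.
Because there's exactly one group, `findall` drops the full match and keeps group 1 from each hit.

['2cb', 'b6nu']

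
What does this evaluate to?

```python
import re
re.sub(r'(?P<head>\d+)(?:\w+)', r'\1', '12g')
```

The pattern matches one or more of a digit (captured as 'head'); then one or more of a word character (non-capturing group).
Matches: at [0:3] → '12g'.
`\1` in the replacement pulls in group 1's text for each match.

'12'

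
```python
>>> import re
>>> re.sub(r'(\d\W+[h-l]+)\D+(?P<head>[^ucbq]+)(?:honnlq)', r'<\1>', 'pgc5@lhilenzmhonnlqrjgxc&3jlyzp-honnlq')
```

The pattern matches a digit, then one or more of a non-word character, then one or more of a character in [h-l] (captured); then one or more of a non-digit; then one or more of any character except [ucbq] (captured as 'head'); then the literal 'h', then the literal 'on', then the literal 'nlq' (non-capturing group).
Matches: at [3:38] → '5@lhilenzmhonnlqrjgxc&3jlyzp-honnlq'.
Each match is replaced using the text its own group 1 captured.

'pgc<5@lhil>'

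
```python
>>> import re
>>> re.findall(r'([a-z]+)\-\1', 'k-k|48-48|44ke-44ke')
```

The backreference `\1` re-matches whatever the first group consumed, character for character.
Scanning left to right: at [0:3] match 'k-k', group 1 = 'k'.
One capturing group, so `findall` returns just the captured substring from the one match — 1 in all.

['k']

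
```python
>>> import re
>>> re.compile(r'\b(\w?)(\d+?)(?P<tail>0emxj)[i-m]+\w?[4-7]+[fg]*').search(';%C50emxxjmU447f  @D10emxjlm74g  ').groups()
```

('D', '1', '0emxj')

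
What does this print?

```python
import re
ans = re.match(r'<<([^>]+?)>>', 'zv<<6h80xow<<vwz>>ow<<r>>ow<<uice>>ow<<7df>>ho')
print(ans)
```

None

`re.match` won't scan ahead — the pattern has to work from the very first character.
Here the pattern fails at index 0, so the call returns None.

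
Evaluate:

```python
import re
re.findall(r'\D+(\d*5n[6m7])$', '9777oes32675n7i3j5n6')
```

The pattern matches one or more of a non-digit; then zero or more of a digit, then the literal '5n', then one of [6m7] (captured); then anchored at the end.
Scanning left to right: at [16:20] match 'j5n6', group 1 = '5n6'.
One capturing group, so `findall` returns just the captured substring from the one match — 1 in all.

['5n6']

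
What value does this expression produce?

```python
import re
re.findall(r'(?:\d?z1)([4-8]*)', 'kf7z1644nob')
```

Pattern: optionally a digit, then the literal 'z1' (non-capturing group); then zero or more of a character in [4-8] (captured).
Matches: at [2:8] match '7z1644', group 1 = '644'.
`findall` collects group 1 from the one match (1 total).

['644']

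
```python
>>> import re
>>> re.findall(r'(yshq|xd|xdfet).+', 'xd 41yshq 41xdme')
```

['xd']

`findall` collects group 1 from the one match (1 total).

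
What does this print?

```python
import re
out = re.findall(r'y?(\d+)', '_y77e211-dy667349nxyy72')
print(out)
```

['77', '211', '667349', '72']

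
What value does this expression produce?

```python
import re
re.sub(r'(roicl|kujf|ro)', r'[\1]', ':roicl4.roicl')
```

Alternation tries branches left to right and keeps the first one that lets the overall match succeed at that position.
Matches: at [1:6] → 'roicl'; at [8:13] → 'roicl'.
`\1` in the replacement pulls in group 1's text for each match.

':[roicl]4.[roicl]'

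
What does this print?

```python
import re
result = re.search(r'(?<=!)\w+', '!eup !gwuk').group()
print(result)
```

Because the assertion is zero-width, the text it checks is not consumed and won't appear in the result.
`re.search` scans for the first position where the pattern succeeds.
The match spans [1:4] → 'eup'.

eup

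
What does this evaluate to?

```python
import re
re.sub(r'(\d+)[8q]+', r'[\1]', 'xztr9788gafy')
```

This matches one or more of a digit (captured); then one or more of one of [8q].
The replacement refers to a captured group, so each match is rewritten using its own captured text.

'xztr[978]gafy'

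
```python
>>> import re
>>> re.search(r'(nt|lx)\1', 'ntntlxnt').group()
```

'ntnt'

After group 1 captures some text, `\1` only succeeds where that same text appears again.
The match spans [0:4] → 'ntnt'.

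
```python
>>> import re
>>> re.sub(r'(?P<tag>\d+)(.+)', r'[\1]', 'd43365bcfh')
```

`\1` in the replacement pulls in group 1's text for each match.

'd[43365]'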